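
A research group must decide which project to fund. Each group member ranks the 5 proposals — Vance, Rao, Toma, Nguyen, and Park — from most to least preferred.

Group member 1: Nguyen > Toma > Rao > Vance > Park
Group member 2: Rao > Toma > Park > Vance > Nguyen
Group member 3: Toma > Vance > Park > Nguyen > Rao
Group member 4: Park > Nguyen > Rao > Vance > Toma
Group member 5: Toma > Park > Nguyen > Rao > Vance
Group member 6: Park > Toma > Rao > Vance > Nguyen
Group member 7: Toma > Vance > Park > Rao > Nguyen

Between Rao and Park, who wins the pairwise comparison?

Park

Ballots ranking Rao above Park: 2.
Ballots ranking Park above Rao: 5.
Park wins the head-to-head, 5–2.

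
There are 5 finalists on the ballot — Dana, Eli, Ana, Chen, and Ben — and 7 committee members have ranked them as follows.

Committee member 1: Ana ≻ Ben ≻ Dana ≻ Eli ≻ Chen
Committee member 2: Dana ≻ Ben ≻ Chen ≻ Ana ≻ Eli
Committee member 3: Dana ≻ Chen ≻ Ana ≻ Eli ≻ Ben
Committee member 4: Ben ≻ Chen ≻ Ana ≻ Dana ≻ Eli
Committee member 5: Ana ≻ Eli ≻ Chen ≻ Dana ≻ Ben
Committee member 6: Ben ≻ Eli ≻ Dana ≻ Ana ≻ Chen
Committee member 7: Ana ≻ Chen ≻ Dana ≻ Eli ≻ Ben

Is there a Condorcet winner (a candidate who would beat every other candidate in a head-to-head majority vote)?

Yes

Head-to-head results (7 voters total):
Dana vs Eli: Dana wins 5–2.
Dana vs Ana: Ana wins 4–3.
Dana vs Chen: Dana wins 4–3.
Dana vs Ben: Dana wins 4–3.
Eli vs Ana: Ana wins 6–1.
Eli vs Chen: Chen wins 4–3.
Eli vs Ben: Ben wins 4–3.
Ana vs Chen: Ana wins 4–3.
Ana vs Ben: Ana wins 4–3.
Chen vs Ben: Ben wins 4–3.
Ana beats each rival — Dana (4–3), Eli (6–1), Chen (4–3), Ben (4–3) — so Ana is the Condorcet winner.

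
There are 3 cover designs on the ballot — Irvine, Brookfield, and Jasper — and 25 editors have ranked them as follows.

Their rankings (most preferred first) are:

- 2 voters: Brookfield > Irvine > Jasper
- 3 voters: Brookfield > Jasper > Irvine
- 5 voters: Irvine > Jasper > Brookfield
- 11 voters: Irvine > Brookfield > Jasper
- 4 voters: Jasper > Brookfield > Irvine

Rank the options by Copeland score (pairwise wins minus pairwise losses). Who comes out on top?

Irvine

Pairwise results:
  Irvine vs Brookfield: Irvine wins 16–9.
  Irvine vs Jasper: Irvine wins 18–7.
  Brookfield vs Jasper: Brookfield wins 16–9.
Copeland scores (wins − losses):
  Irvine: 2 − 0 = 2
  Brookfield: 1 − 1 = 0
  Jasper: 0 − 2 = -2
Irvine has the best Copeland score.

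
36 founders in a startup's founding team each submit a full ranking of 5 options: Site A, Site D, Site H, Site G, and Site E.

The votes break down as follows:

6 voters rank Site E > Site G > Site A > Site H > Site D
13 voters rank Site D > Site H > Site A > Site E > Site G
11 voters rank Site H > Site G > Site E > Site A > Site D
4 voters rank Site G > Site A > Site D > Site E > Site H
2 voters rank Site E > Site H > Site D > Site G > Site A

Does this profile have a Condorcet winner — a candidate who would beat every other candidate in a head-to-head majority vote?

Yes

Head-to-head results (36 voters total):
Site A vs Site D: Site A wins 21–15.
Site A vs Site H: Site H wins 26–10.
Site A vs Site G: Site G wins 23–13.
Site A vs Site E: Site E wins 19–17.
Site D vs Site H: Site H wins 19–17.
Site D vs Site G: Site G wins 21–15.
Site D vs Site E: Site E wins 19–17.
Site H vs Site G: Site H wins 26–10.
Site H vs Site E: Site H wins 24–12.
Site G vs Site E: Site E wins 21–15.
Site H beats each rival — Site A (26–10), Site D (19–17), Site G (26–10), Site E (24–12) — so Site H is the Condorcet winner.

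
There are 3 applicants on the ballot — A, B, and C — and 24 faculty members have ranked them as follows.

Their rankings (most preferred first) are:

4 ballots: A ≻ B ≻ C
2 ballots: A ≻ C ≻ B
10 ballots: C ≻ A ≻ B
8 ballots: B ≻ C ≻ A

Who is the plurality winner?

C

First-place vote totals:
  A: 6
  B: 8
  C: 10
C has the most first-place votes.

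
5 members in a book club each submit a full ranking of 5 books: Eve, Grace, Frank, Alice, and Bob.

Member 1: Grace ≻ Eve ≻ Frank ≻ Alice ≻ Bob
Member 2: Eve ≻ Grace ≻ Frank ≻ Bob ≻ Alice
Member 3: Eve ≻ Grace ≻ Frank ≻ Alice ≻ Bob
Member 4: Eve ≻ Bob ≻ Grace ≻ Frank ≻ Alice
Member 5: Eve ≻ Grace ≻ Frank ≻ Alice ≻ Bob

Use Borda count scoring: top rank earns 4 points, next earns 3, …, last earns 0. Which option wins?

Borda scores:
  Eve: 3 + 4 + 4 + 4 + 4 = 19
  Grace: 4 + 3 + 3 + 2 + 3 = 15
  Frank: 2 + 2 + 2 + 1 + 2 = 9
  Alice: 1 + 0 + 1 + 0 + 1 = 3
  Bob: 0 + 1 + 0 + 3 + 0 = 4
Eve has the highest total.

Eve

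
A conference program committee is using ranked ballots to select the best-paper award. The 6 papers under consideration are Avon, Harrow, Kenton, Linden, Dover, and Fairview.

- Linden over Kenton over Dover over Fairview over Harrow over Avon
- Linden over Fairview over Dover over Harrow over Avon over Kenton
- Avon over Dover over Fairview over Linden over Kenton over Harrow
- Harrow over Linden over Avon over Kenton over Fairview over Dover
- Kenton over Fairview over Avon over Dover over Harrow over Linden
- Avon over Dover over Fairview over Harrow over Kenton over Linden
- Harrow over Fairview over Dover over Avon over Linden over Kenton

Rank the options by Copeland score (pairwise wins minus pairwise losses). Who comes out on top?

Pairwise results:
  Avon vs Harrow: Harrow wins 4–3.
  Avon vs Kenton: Avon wins 5–2.
  Avon vs Linden: Avon wins 4–3.
  Avon vs Dover: Avon wins 4–3.
  Avon vs Fairview: Fairview wins 4–3.
  Harrow vs Kenton: Harrow wins 4–3.
  Harrow vs Linden: Harrow wins 4–3.
  Harrow vs Dover: Dover wins 5–2.
  Harrow vs Fairview: Fairview wins 5–2.
  Kenton vs Linden: Linden wins 5–2.
  Kenton vs Dover: Dover wins 4–3.
  Kenton vs Fairview: Fairview wins 4–3.
  Linden vs Dover: Dover wins 4–3.
  Linden vs Fairview: Fairview wins 4–3.
  Dover vs Fairview: Fairview wins 4–3.
Copeland scores (wins − losses):
  Avon: 3 − 2 = 1
  Harrow: 3 − 2 = 1
  Kenton: 0 − 5 = -5
  Linden: 1 − 4 = -3
  Dover: 3 − 2 = 1
  Fairview: 5 − 0 = 5
Fairview has the best Copeland score.

Fairview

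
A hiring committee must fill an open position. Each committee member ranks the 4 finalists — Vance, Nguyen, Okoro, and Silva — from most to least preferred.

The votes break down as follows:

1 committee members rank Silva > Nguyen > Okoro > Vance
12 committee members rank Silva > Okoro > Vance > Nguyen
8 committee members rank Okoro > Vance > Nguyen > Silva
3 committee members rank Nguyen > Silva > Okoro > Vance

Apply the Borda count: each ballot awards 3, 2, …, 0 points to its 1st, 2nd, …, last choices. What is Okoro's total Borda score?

52

Borda scores:
  Vance: 0 + 12·1 + 8·2 + 3·0 = 28
  Nguyen: 2 + 12·0 + 8·1 + 3·3 = 19
  Okoro: 1 + 12·2 + 8·3 + 3·1 = 52
  Silva: 3 + 12·3 + 8·0 + 3·2 = 45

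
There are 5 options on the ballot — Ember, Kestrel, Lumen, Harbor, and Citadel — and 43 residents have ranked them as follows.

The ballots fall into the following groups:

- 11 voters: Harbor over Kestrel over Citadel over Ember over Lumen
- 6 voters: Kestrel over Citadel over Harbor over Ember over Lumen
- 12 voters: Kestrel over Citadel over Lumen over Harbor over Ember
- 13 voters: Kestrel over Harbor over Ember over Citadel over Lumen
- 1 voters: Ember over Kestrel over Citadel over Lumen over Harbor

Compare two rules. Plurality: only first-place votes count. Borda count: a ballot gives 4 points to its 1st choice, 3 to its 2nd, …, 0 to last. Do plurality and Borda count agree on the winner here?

Yes

Plurality first-place counts: Ember 1, Kestrel 31, Lumen 0, Harbor 11, Citadel 0 → Kestrel.
Borda totals: Ember 47, Kestrel 160, Lumen 25, Harbor 107, Citadel 91 → Kestrel.
The two rules agree on Kestrel.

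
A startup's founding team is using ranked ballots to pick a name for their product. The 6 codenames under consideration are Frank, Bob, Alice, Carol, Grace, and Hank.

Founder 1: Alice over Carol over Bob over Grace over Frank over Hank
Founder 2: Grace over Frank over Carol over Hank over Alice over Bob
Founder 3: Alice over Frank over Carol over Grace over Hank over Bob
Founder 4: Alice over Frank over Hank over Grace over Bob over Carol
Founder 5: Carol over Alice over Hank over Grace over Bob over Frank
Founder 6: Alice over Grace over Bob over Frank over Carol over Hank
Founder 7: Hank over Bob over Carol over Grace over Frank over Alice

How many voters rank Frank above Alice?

Ballots ranking Frank above Alice: 2.
Ballots ranking Alice above Frank: 5.
So 2 of 7 voters prefer Frank to Alice.

2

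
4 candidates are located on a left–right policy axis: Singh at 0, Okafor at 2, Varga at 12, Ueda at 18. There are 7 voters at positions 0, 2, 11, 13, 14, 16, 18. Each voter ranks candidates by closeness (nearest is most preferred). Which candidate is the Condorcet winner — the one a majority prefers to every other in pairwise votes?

With single-peaked preferences on a line, the Condorcet winner is the candidate closest to the median voter.
The median voter (position 13) is closest to Varga at 12.
Check: Varga vs Singh — voters closer to Varga: 5 of 7.

Varga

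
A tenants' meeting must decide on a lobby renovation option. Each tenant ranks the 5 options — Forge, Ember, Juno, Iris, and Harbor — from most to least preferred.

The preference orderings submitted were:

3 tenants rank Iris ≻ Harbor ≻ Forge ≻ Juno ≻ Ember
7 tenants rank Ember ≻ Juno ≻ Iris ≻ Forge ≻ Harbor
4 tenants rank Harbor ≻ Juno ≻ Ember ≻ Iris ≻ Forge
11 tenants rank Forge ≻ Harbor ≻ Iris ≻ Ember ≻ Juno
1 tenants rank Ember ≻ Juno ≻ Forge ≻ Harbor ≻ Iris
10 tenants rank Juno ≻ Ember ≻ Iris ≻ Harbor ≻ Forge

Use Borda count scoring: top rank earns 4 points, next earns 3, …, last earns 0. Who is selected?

Borda scores:
  Forge: 3·2 + 7·1 + 4·0 + 11·4 + 2 + 10·0 = 59
  Ember: 3·0 + 7·4 + 4·2 + 11·1 + 4 + 10·3 = 81
  Juno: 3·1 + 7·3 + 4·3 + 11·0 + 3 + 10·4 = 79
  Iris: 3·4 + 7·2 + 4·1 + 11·2 + 0 + 10·2 = 72
  Harbor: 3·3 + 7·0 + 4·4 + 11·3 + 1 + 10·1 = 69
Ember has the highest total.

Ember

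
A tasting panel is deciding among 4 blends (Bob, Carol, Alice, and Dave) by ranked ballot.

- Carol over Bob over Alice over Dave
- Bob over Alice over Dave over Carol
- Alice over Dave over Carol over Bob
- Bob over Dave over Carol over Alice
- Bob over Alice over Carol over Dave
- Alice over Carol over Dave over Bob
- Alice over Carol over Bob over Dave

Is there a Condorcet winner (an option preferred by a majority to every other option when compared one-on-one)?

Head-to-head results (7 voters total):
Bob vs Carol: Carol wins 4–3.
Bob vs Alice: Bob wins 4–3.
Bob vs Dave: Bob wins 5–2.
Carol vs Alice: Alice wins 5–2.
Carol vs Dave: Carol wins 4–3.
Alice vs Dave: Alice wins 6–1.
No candidate beats all others: Bob beats Alice beats Carol beats Bob, a majority cycle.

No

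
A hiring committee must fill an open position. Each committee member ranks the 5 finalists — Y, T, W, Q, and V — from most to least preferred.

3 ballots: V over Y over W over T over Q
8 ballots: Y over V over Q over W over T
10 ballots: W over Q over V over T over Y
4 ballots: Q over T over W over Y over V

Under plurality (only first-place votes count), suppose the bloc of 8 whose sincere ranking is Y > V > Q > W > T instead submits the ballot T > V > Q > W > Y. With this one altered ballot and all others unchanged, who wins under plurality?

W

First-place totals with the altered ballot: Y 0, T 8, W 10, Q 4, V 3.
The winner is unchanged: still W.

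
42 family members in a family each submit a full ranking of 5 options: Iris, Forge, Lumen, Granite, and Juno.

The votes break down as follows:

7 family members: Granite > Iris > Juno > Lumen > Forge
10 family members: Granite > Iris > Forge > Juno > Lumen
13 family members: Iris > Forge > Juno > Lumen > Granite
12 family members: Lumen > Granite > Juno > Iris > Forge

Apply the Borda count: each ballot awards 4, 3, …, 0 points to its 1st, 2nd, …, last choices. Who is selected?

Borda scores:
  Iris: 7·3 + 10·3 + 13·4 + 12·1 = 115
  Forge: 7·0 + 10·2 + 13·3 + 12·0 = 59
  Lumen: 7·1 + 10·0 + 13·1 + 12·4 = 68
  Granite: 7·4 + 10·4 + 13·0 + 12·3 = 104
  Juno: 7·2 + 10·1 + 13·2 + 12·2 = 74
Iris has the highest total.

Iris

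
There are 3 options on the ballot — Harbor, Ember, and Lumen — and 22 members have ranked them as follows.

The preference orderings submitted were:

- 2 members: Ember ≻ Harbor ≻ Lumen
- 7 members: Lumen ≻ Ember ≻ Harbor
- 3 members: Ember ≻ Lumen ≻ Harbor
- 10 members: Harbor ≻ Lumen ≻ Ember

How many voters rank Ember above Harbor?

Ballots ranking Ember above Harbor: 2+7+3 = 12.
Ballots ranking Harbor above Ember: 10.
So 12 of 22 voters prefer Ember to Harbor.

12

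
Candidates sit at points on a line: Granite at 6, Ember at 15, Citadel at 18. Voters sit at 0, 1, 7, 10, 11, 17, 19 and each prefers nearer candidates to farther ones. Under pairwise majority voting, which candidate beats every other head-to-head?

With single-peaked preferences on a line, the Condorcet winner is the candidate closest to the median voter.
The median voter (position 10) is closest to Granite at 6.
Check: Granite vs Citadel — voters closer to Granite: 5 of 7.

Granite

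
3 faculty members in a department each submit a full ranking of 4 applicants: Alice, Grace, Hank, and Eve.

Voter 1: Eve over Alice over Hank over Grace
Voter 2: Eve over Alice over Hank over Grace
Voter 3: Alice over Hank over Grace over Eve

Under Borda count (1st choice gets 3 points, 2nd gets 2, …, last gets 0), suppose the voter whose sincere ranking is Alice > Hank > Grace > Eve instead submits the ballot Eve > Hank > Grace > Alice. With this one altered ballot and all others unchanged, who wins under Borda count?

Eve

Borda totals with the altered ballot: Alice 4, Grace 1, Hank 4, Eve 9.
The switch changes the winner from Alice to Eve.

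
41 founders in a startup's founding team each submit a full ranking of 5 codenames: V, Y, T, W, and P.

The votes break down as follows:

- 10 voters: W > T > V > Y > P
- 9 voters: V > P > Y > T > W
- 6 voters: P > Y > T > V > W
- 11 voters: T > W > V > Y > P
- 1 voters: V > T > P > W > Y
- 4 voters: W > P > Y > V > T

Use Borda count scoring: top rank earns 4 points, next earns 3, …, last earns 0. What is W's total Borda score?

90

Borda scores:
  V: 10·2 + 9·4 + 6·1 + 11·2 + 4 + 4·1 = 92
  Y: 10·1 + 9·2 + 6·3 + 11·1 + 0 + 4·2 = 65
  T: 10·3 + 9·1 + 6·2 + 11·4 + 3 + 4·0 = 98
  W: 10·4 + 9·0 + 6·0 + 11·3 + 1 + 4·4 = 90
  P: 10·0 + 9·3 + 6·4 + 11·0 + 2 + 4·3 = 65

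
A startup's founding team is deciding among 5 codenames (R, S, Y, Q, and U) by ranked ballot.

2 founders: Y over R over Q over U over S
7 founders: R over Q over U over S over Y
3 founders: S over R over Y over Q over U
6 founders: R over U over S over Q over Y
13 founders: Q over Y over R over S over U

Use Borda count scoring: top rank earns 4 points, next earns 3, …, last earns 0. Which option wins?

R

Borda scores:
  R: 2·3 + 7·4 + 3·3 + 6·4 + 13·2 = 93
  S: 2·0 + 7·1 + 3·4 + 6·2 + 13·1 = 44
  Y: 2·4 + 7·0 + 3·2 + 6·0 + 13·3 = 53
  Q: 2·2 + 7·3 + 3·1 + 6·1 + 13·4 = 86
  U: 2·1 + 7·2 + 3·0 + 6·3 + 13·0 = 34
R has the highest total.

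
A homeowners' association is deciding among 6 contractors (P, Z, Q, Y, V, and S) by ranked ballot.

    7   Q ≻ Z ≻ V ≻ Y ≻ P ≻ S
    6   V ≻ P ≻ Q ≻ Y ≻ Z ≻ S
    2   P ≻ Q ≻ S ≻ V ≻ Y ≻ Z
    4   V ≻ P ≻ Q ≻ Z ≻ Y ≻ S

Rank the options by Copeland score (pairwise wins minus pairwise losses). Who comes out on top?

Pairwise results:
  P vs Z: P wins 12–7.
  P vs Q: P wins 12–7.
  P vs Y: P wins 12–7.
  P vs V: V wins 17–2.
  P vs S: P wins 19–0.
  Z vs Q: Q wins 19–0.
  Z vs Y: Z wins 11–8.
  Z vs V: V wins 12–7.
  Z vs S: Z wins 17–2.
  Q vs Y: Q wins 19–0.
  Q vs V: V wins 10–9.
  Q vs S: Q wins 19–0.
  Y vs V: V wins 19–0.
  Y vs S: Y wins 17–2.
  V vs S: V wins 17–2.
Copeland scores (wins − losses):
  P: 4 − 1 = 3
  Z: 2 − 3 = -1
  Q: 3 − 2 = 1
  Y: 1 − 4 = -3
  V: 5 − 0 = 5
  S: 0 − 5 = -5
V has the best Copeland score.

V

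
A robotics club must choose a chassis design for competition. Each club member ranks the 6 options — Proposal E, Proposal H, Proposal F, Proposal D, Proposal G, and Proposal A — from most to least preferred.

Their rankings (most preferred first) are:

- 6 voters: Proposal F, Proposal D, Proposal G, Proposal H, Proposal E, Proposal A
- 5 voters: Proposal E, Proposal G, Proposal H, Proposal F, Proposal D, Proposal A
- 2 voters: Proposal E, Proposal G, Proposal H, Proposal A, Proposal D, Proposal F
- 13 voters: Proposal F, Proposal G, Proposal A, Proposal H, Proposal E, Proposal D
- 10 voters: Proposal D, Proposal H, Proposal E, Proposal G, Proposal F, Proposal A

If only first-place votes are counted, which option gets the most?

First-place vote totals:
  Proposal E: 7
  Proposal H: 0
  Proposal F: 19
  Proposal D: 10
  Proposal G: 0
  Proposal A: 0
Proposal F has the most first-place votes.

Proposal F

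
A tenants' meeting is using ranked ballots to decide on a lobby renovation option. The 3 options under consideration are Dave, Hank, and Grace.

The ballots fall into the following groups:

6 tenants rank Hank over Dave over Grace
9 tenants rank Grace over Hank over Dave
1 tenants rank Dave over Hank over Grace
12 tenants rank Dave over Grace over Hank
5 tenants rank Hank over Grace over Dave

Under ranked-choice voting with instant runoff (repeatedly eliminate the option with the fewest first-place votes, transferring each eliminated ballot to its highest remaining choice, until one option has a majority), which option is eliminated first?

Grace

Round 1: Dave 13, Hank 11, Grace 9. Grace has the fewest and is eliminated.
Round 2: Hank 20, Dave 13. Hank has a majority.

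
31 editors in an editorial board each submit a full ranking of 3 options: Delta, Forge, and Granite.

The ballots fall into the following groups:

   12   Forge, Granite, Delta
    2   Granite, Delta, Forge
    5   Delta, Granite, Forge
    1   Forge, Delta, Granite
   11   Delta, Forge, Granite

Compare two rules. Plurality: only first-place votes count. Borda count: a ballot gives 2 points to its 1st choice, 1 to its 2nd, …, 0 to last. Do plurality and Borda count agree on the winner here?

No

Plurality first-place counts: Delta 16, Forge 13, Granite 2 → Delta.
Borda totals: Delta 35, Forge 37, Granite 21 → Forge.
The two rules disagree: plurality picks Delta, Borda picks Forge.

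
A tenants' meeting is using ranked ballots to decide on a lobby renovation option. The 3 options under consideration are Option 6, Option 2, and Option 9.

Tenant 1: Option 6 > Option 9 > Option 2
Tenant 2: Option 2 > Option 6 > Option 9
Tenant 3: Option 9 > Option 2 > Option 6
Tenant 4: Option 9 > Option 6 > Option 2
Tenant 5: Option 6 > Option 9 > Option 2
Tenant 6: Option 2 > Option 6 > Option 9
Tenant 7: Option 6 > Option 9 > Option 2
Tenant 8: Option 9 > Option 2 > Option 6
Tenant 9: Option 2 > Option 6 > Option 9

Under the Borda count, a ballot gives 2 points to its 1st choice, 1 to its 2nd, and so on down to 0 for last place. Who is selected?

Borda scores:
  Option 6: 2 + 1 + 0 + 1 + 2 + 1 + 2 + 0 + 1 = 10
  Option 2: 0 + 2 + 1 + 0 + 0 + 2 + 0 + 1 + 2 = 8
  Option 9: 1 + 0 + 2 + 2 + 1 + 0 + 1 + 2 + 0 = 9
Option 6 has the highest total.

Option 6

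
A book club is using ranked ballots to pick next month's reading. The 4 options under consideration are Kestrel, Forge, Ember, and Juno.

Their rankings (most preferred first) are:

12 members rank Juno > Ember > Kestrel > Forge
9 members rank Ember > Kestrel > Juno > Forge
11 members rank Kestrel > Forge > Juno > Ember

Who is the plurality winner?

First-place vote totals:
  Kestrel: 11
  Forge: 0
  Ember: 9
  Juno: 12
Juno has the most first-place votes.

Juno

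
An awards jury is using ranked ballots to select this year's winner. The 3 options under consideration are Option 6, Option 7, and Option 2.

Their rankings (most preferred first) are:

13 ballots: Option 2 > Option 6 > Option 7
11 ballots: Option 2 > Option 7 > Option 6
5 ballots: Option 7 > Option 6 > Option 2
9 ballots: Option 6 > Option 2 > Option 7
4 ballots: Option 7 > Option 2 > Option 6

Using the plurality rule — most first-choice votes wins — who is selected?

Option 2

First-place vote totals:
  Option 6: 9
  Option 7: 9
  Option 2: 24
Option 2 has the most first-place votes.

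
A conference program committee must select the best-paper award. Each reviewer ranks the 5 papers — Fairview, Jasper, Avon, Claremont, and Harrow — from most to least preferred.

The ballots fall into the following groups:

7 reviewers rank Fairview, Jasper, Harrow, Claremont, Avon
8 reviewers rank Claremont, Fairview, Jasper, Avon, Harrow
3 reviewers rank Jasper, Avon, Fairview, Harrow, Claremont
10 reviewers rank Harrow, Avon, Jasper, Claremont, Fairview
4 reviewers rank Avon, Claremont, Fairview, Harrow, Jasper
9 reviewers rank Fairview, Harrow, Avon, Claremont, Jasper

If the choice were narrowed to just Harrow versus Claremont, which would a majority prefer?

Harrow

Ballots ranking Harrow above Claremont: 7+3+10+9 = 29.
Ballots ranking Claremont above Harrow: 8+4 = 12.
Harrow wins the head-to-head, 29–12.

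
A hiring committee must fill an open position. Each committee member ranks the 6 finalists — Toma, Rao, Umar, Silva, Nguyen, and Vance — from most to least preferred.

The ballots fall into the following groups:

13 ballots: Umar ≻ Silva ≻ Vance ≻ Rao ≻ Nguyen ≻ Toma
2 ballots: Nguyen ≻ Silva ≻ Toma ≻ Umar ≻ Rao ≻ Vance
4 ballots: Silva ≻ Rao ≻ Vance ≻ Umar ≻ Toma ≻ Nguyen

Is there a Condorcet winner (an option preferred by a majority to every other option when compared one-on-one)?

Head-to-head results (19 voters total):
Toma vs Rao: Rao wins 17–2.
Toma vs Umar: Umar wins 17–2.
Toma vs Silva: Silva wins 19–0.
Toma vs Nguyen: Nguyen wins 15–4.
Toma vs Vance: Vance wins 17–2.
Rao vs Umar: Umar wins 15–4.
Rao vs Silva: Silva wins 19–0.
Rao vs Nguyen: Rao wins 17–2.
Rao vs Vance: Vance wins 13–6.
Umar vs Silva: Umar wins 13–6.
Umar vs Nguyen: Umar wins 17–2.
Umar vs Vance: Umar wins 15–4.
Silva vs Nguyen: Silva wins 17–2.
Silva vs Vance: Silva wins 19–0.
Nguyen vs Vance: Vance wins 17–2.
Umar beats each rival — Toma (17–2), Rao (15–4), Silva (13–6), Nguyen (17–2), Vance (15–4) — so Umar is the Condorcet winner.

Yes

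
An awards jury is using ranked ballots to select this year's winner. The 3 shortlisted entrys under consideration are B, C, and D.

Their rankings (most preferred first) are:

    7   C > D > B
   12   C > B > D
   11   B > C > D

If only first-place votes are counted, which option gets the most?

C

First-place vote totals:
  B: 11
  C: 19
  D: 0
C has the most first-place votes.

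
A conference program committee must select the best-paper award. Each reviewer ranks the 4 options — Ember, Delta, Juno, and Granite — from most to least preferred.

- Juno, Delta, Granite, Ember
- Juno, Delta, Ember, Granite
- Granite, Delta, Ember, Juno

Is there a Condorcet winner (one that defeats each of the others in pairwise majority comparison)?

Yes

Head-to-head results (3 voters total):
Ember vs Delta: Delta wins 3–0.
Ember vs Juno: Juno wins 2–1.
Ember vs Granite: Granite wins 2–1.
Delta vs Juno: Juno wins 2–1.
Delta vs Granite: Delta wins 2–1.
Juno vs Granite: Juno wins 2–1.
Juno beats each rival — Ember (2–1), Delta (2–1), Granite (2–1) — so Juno is the Condorcet winner.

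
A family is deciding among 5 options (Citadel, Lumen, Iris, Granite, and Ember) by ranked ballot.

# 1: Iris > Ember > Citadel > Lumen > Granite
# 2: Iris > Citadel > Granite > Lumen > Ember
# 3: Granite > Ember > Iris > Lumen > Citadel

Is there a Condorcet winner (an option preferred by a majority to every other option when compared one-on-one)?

Yes

Head-to-head results (3 voters total):
Citadel vs Lumen: Citadel wins 2–1.
Citadel vs Iris: Iris wins 3–0.
Citadel vs Granite: Citadel wins 2–1.
Citadel vs Ember: Ember wins 2–1.
Lumen vs Iris: Iris wins 3–0.
Lumen vs Granite: Granite wins 2–1.
Lumen vs Ember: Ember wins 2–1.
Iris vs Granite: Iris wins 2–1.
Iris vs Ember: Iris wins 2–1.
Granite vs Ember: Granite wins 2–1.
Iris beats each rival — Citadel (3–0), Lumen (3–0), Granite (2–1), Ember (2–1) — so Iris is the Condorcet winner.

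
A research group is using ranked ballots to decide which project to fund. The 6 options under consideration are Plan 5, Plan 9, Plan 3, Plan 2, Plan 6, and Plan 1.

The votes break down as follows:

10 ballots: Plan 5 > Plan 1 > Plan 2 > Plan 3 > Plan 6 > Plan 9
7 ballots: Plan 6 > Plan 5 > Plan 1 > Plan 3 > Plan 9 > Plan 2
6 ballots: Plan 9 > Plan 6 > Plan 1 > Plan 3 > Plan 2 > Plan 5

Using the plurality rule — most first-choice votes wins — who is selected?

Plan 5

First-place vote totals:
  Plan 5: 10
  Plan 9: 6
  Plan 3: 0
  Plan 2: 0
  Plan 6: 7
  Plan 1: 0
Plan 5 has the most first-place votes.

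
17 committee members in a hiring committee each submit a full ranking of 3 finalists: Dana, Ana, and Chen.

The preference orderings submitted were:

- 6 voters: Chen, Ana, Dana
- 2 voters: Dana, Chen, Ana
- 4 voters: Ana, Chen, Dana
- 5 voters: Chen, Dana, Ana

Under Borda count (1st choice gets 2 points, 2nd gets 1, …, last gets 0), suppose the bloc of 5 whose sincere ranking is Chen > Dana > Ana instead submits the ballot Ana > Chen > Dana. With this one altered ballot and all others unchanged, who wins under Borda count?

Ana

Borda totals with the altered ballot: Dana 4, Ana 24, Chen 23.
The switch changes the winner from Chen to Ana.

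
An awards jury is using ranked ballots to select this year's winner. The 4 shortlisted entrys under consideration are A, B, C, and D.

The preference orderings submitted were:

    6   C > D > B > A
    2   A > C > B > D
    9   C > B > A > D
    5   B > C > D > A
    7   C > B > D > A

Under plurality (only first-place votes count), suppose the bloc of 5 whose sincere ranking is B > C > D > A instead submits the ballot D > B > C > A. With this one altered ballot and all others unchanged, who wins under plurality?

C

First-place totals with the altered ballot: A 2, B 0, C 22, D 5.
The winner is unchanged: still C.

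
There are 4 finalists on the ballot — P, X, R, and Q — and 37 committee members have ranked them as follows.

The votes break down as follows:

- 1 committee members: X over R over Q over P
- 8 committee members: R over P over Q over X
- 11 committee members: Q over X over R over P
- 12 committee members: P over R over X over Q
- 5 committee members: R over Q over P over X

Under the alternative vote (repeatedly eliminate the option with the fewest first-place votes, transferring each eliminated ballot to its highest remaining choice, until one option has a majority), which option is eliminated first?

X

Round 1: R 13, P 12, Q 11, X 1. X has the fewest and is eliminated.
Round 2: R 14, P 12, Q 11. Q has the fewest and is eliminated.
Round 3: R 25, P 12. R has a majority.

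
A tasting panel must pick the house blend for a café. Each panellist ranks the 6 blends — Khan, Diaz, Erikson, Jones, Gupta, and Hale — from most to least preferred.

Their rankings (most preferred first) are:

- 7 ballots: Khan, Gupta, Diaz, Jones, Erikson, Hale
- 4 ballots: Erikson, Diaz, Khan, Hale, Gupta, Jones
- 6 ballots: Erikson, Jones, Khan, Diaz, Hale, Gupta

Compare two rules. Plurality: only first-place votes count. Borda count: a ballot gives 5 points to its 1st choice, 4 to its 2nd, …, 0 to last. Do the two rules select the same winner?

Plurality first-place counts: Khan 7, Diaz 0, Erikson 10, Jones 0, Gupta 0, Hale 0 → Erikson.
Borda totals: Khan 65, Diaz 49, Erikson 57, Jones 38, Gupta 32, Hale 14 → Khan.
The two rules disagree: plurality picks Erikson, Borda picks Khan.

No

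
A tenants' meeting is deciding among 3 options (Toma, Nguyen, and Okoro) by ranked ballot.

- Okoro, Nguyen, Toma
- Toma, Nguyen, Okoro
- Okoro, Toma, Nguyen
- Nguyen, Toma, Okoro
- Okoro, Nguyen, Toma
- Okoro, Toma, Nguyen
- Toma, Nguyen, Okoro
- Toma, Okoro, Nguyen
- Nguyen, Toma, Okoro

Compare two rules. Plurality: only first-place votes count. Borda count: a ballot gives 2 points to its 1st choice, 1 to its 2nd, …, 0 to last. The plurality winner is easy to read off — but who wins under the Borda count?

Toma

Plurality first-place counts: Toma 3, Nguyen 2, Okoro 4 → Okoro.
Borda totals: Toma 10, Nguyen 8, Okoro 9 → Toma.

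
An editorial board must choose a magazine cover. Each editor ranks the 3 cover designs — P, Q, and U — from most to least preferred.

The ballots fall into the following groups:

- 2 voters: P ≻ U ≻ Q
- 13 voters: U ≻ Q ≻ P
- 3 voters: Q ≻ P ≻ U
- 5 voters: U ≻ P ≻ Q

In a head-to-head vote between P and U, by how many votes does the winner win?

13

Ballots ranking P above U: 2+3 = 5.
Ballots ranking U above P: 13+5 = 18.
U wins 18–5, a margin of 13.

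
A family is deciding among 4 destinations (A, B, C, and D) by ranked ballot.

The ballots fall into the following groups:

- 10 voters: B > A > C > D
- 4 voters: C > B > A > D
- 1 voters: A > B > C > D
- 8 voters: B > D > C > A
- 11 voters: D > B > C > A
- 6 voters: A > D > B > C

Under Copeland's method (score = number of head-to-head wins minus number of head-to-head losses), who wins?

B

Pairwise results:
  A vs B: B wins 33–7.
  A vs C: C wins 23–17.
  A vs D: A wins 21–19.
  B vs C: B wins 36–4.
  B vs D: B wins 23–17.
  C vs D: D wins 25–15.
Copeland scores (wins − losses):
  A: 1 − 2 = -1
  B: 3 − 0 = 3
  C: 1 − 2 = -1
  D: 1 − 2 = -1
B has the best Copeland score.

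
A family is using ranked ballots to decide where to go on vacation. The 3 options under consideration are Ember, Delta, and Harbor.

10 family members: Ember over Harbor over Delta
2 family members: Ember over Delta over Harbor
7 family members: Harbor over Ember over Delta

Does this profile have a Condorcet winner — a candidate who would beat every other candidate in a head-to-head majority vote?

Yes

Head-to-head results (19 voters total):
Ember vs Delta: Ember wins 19–0.
Ember vs Harbor: Ember wins 12–7.
Delta vs Harbor: Harbor wins 17–2.
Ember beats each rival — Delta (19–0), Harbor (12–7) — so Ember is the Condorcet winner.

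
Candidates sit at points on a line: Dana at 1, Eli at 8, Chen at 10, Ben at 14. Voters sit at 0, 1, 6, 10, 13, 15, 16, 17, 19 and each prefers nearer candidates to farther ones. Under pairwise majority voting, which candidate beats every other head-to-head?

With single-peaked preferences on a line, the Condorcet winner is the candidate closest to the median voter.
The median voter (position 13) is closest to Ben at 14.
Check: Ben vs Eli — voters closer to Ben: 5 of 9.

Ben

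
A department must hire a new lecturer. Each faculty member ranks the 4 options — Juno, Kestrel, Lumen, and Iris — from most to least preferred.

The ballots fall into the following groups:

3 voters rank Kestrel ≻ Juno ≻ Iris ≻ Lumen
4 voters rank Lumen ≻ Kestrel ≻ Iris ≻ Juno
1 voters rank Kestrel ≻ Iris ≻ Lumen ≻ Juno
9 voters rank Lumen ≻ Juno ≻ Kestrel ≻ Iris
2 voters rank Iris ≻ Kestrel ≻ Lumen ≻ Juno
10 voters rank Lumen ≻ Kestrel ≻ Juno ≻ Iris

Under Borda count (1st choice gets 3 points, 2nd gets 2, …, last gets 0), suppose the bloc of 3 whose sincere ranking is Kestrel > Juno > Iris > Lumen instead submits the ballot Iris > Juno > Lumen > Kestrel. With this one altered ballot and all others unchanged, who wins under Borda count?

Lumen

Borda totals with the altered ballot: Juno 34, Kestrel 44, Lumen 75, Iris 21.
The winner is unchanged: still Lumen.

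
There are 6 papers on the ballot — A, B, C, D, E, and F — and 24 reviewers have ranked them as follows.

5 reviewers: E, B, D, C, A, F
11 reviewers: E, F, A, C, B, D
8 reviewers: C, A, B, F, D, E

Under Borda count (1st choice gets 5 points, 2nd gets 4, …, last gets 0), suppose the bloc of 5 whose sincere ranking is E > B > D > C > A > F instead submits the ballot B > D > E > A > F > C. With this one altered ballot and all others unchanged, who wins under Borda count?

A

Borda totals with the altered ballot: A 75, B 60, C 62, D 28, E 70, F 65.
The switch changes the winner from E to A.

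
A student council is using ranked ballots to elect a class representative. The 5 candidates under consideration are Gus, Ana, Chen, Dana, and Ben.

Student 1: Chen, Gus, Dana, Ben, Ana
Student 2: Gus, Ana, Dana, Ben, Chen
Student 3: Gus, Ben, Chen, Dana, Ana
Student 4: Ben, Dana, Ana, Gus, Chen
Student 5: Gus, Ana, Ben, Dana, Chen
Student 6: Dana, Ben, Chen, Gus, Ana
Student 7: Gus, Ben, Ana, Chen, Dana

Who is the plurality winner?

First-place vote totals:
  Gus: 4
  Ana: 0
  Chen: 1
  Dana: 1
  Ben: 1
Gus has the most first-place votes.

Gus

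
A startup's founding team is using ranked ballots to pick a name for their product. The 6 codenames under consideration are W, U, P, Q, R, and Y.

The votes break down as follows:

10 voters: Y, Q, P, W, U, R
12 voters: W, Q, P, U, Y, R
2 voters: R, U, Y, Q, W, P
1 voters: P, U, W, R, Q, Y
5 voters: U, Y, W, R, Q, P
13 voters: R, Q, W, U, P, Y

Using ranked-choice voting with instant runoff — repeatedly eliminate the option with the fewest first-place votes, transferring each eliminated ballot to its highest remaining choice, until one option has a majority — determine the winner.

Round 1: R 15, W 12, Y 10, U 5, P 1, Q 0. Q has the fewest and is eliminated.
Round 2: R 15, W 12, Y 10, U 5, P 1. P has the fewest and is eliminated.
Round 3: R 15, W 12, Y 10, U 6. U has the fewest and is eliminated.
Round 4: R 15, Y 15, W 13. W has the fewest and is eliminated.
Round 5: Y 27, R 16. Y has a majority.

Y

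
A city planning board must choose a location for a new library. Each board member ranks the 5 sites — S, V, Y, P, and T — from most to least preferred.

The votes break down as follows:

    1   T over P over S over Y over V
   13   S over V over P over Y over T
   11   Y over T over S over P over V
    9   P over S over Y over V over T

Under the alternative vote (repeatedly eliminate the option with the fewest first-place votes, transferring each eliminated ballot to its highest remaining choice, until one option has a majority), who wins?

S

Round 1: S 13, Y 11, P 9, T 1, V 0. V has the fewest and is eliminated.
Round 2: S 13, Y 11, P 9, T 1. T has the fewest and is eliminated.
Round 3: S 13, Y 11, P 10. P has the fewest and is eliminated.
Round 4: S 23, Y 11. S has a majority.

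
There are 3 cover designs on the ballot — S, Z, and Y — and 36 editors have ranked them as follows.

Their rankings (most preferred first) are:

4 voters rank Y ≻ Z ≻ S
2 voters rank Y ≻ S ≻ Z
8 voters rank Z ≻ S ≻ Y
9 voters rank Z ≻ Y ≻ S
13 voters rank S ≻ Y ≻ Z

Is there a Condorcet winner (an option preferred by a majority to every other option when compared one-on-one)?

Head-to-head results (36 voters total):
S vs Z: Z wins 21–15.
S vs Y: S wins 21–15.
Z vs Y: Y wins 19–17.
No candidate beats all others: S beats Y beats Z beats S, a majority cycle.

No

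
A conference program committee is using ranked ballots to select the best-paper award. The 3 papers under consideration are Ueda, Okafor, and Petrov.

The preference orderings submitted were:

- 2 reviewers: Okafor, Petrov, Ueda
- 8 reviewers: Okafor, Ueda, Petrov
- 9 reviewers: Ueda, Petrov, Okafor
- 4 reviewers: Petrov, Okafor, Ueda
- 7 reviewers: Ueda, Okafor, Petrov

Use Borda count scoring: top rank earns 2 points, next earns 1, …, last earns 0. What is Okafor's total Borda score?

Borda scores:
  Ueda: 2·0 + 8·1 + 9·2 + 4·0 + 7·2 = 40
  Okafor: 2·2 + 8·2 + 9·0 + 4·1 + 7·1 = 31
  Petrov: 2·1 + 8·0 + 9·1 + 4·2 + 7·0 = 19

31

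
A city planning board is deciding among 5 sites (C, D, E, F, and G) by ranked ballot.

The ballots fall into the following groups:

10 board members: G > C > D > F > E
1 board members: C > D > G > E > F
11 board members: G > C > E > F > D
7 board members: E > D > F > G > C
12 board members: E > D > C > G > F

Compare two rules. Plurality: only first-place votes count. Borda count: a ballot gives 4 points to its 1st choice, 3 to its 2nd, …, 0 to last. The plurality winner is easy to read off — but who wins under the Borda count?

G

Plurality first-place counts: C 1, D 0, E 19, F 0, G 21 → G.
Borda totals: C 91, D 80, E 99, F 35, G 105 → G.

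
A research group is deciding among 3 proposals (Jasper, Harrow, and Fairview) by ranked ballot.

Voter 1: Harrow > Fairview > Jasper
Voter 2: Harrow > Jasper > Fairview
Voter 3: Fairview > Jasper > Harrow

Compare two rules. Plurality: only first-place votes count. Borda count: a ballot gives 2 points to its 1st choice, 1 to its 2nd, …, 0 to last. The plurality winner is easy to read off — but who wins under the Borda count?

Harrow

Plurality first-place counts: Jasper 0, Harrow 2, Fairview 1 → Harrow.
Borda totals: Jasper 2, Harrow 4, Fairview 3 → Harrow.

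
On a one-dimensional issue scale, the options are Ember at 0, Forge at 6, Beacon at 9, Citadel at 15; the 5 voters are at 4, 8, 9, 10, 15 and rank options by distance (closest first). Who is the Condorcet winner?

Beacon

With single-peaked preferences on a line, the Condorcet winner is the candidate closest to the median voter.
The median voter (position 9) is closest to Beacon at 9.
Check: Beacon vs Citadel — voters closer to Beacon: 4 of 5.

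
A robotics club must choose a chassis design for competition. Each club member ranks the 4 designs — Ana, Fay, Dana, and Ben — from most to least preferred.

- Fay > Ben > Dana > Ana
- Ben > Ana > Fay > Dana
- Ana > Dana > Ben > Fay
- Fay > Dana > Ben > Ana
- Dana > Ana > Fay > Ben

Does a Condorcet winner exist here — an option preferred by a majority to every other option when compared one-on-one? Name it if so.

None — there is no Condorcet winner

Head-to-head results (5 voters total):
Ana vs Fay: Ana wins 3–2.
Ana vs Dana: Dana wins 3–2.
Ana vs Ben: Ben wins 3–2.
Fay vs Dana: Fay wins 3–2.
Fay vs Ben: Fay wins 3–2.
Dana vs Ben: Dana wins 3–2.
No candidate beats all others: Ana beats Fay beats Dana beats Ana, a majority cycle.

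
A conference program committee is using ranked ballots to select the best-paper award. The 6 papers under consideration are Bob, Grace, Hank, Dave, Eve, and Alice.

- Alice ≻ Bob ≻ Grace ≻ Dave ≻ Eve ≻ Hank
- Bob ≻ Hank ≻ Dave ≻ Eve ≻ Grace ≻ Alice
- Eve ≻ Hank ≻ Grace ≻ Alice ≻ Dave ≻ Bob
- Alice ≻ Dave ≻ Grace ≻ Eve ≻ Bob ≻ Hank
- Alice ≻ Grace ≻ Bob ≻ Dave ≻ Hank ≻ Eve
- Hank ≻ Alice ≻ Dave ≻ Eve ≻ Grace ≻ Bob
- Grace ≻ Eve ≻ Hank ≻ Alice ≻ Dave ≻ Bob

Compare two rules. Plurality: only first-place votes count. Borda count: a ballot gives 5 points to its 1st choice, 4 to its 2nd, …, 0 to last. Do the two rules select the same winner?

Yes

Plurality first-place counts: Bob 1, Grace 1, Hank 1, Dave 0, Eve 1, Alice 3 → Alice.
Borda totals: Bob 13, Grace 20, Hank 17, Dave 16, Eve 16, Alice 23 → Alice.
The two rules agree on Alice.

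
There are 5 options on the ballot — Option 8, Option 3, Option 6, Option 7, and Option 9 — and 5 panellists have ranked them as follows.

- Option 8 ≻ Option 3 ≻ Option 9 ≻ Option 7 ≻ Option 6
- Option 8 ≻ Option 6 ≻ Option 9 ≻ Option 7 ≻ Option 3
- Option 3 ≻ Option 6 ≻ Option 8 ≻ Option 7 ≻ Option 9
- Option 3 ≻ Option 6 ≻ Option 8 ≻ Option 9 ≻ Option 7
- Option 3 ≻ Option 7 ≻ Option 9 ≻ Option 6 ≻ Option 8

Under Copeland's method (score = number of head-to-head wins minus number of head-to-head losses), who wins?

Option 3

Pairwise results:
  Option 8 vs Option 3: Option 3 wins 3–2.
  Option 8 vs Option 6: Option 6 wins 3–2.
  Option 8 vs Option 7: Option 8 wins 4–1.
  Option 8 vs Option 9: Option 8 wins 4–1.
  Option 3 vs Option 6: Option 3 wins 4–1.
  Option 3 vs Option 7: Option 3 wins 4–1.
  Option 3 vs Option 9: Option 3 wins 4–1.
  Option 6 vs Option 7: Option 6 wins 3–2.
  Option 6 vs Option 9: Option 6 wins 3–2.
  Option 7 vs Option 9: Option 9 wins 3–2.
Copeland scores (wins − losses):
  Option 8: 2 − 2 = 0
  Option 3: 4 − 0 = 4
  Option 6: 3 − 1 = 2
  Option 7: 0 − 4 = -4
  Option 9: 1 − 3 = -2
Option 3 has the best Copeland score.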